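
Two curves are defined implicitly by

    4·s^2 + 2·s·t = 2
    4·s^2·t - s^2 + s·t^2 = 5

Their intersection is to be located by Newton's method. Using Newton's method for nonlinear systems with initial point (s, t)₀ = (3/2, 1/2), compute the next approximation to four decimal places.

(0.7396, 0.9615)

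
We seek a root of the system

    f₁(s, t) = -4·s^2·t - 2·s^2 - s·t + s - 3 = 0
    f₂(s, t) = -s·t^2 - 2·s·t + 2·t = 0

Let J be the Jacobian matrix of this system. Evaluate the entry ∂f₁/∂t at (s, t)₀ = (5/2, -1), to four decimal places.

∂f₁/∂t = -4·s^2 - s.
At (5/2, -1) this is -27.5000.

-27.5000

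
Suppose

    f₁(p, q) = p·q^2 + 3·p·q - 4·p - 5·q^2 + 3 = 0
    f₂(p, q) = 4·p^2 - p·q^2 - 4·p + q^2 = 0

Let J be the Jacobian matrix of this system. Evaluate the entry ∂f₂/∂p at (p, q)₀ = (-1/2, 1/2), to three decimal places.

-8.250

∂f₂/∂p = 8·p - q^2 - 4.
At (-1/2, 1/2) this is -8.250.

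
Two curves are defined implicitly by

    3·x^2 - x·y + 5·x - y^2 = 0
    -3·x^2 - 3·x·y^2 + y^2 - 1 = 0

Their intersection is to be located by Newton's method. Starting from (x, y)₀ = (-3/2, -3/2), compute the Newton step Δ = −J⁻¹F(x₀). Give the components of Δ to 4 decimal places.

(-2.1145, -0.0080)

At (-3/2, -3/2): F = (-5.2500, 4.6250).
Jacobian J = [[6·x - y + 5, -x - 2·y], [-6·x - 3·y^2, -6·x·y + 2·y]].
At the point, J = [[-2.5000, 4.5000], [2.2500, -16.5000]] (det J = 31.1250).
Solving J·Δ = −F gives Δ = (-2.1145, -0.0080).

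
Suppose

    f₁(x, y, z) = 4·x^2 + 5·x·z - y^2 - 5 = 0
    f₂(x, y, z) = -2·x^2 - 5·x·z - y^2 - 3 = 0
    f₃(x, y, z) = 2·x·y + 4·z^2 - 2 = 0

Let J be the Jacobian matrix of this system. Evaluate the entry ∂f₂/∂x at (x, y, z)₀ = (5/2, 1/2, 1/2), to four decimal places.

∂f₂/∂x = -4·x - 5·z.
At (5/2, 1/2, 1/2) this is -12.5000.

-12.5000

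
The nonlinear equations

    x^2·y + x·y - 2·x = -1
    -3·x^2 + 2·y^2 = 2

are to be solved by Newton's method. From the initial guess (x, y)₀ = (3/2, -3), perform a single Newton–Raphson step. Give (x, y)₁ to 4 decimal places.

(0.8838, -1.7670)

At (3/2, -3): F = (-13.2500, 9.2500).
Jacobian J = [[2·x·y + y - 2, x^2 + x], [-6·x, 4·y]].
At the point, J = [[-14.0000, 3.7500], [-9.0000, -12.0000]] (det J = 201.7500).
Solving J·Δ = −F gives Δ = (-0.6162, 1.2330).
Then the next iterate is (x, y)₁ = (0.8838, -1.7670).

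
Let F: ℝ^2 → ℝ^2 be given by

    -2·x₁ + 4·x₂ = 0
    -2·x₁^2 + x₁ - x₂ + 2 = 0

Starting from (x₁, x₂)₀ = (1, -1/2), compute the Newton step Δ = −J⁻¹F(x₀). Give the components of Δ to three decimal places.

(0.143, 1.071)

At (1, -1/2): F = (-4.000, 1.500).
Jacobian J = [[-2, 4], [-4·x₁ + 1, -1]].
At the point, J = [[-2.000, 4.000], [-3.000, -1.000]] (det J = 14.000).
Solving J·Δ = −F gives Δ = (0.143, 1.071).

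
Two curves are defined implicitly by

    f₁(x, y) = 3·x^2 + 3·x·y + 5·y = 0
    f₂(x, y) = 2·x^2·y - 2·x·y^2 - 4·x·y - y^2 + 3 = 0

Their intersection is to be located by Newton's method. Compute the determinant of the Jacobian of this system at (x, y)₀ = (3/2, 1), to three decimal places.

-114.000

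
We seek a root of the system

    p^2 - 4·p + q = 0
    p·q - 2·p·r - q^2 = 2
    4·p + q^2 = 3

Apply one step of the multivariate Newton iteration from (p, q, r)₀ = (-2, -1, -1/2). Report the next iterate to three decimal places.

(-1.000, -4.000, 0.250)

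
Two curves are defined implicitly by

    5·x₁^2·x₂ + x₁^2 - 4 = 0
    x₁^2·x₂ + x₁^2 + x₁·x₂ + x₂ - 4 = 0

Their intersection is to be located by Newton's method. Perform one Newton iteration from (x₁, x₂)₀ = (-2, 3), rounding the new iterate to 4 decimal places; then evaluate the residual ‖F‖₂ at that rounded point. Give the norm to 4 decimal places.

0.0000

At (-2, 3): F = (60.0000, 9.0000).
Jacobian J = [[10·x₁·x₂ + 2·x₁, 5·x₁^2], [2·x₁·x₂ + 2·x₁ + x₂, x₁^2 + x₁ + 1]].
At the point, J = [[-64.0000, 20.0000], [-13.0000, 3.0000]] (det J = 68.0000).
Solving J·Δ = −F gives Δ = (0.0000, -3.0000).
Then the next iterate is (x₁, x₂)₁ = (-2.0000, 0.0000).
Re-evaluating at (-2.0000, 0.0000): F = (0.0000, 0.0000), so ‖F‖₂ = 0.0000.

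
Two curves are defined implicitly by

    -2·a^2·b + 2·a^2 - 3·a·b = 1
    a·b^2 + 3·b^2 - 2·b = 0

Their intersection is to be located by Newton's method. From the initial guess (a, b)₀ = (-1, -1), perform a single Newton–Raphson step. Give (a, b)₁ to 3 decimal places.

(-0.862, -0.310)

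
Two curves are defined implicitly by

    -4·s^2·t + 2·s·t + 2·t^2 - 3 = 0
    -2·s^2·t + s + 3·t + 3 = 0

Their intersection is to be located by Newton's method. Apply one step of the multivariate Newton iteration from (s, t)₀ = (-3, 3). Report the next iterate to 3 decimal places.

At (-3, 3): F = (-111.000, -45.000).
Jacobian J = [[-8·s·t + 2·t, -4·s^2 + 2·s + 4·t], [-4·s·t + 1, -2·s^2 + 3]].
At the point, J = [[78.000, -30.000], [37.000, -15.000]] (det J = -60.000).
Solving J·Δ = −F gives Δ = (5.250, 9.950).
Then the next iterate is (s, t)₁ = (2.250, 12.950).

(2.250, 12.950)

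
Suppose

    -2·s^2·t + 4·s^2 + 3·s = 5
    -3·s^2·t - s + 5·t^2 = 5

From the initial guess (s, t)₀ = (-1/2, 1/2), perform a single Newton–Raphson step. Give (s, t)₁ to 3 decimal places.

(104.500, -11.000)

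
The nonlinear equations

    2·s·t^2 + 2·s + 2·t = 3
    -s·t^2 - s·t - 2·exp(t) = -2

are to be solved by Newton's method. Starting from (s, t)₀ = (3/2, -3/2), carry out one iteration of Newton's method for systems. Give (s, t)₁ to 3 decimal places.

(0.392, -1.993)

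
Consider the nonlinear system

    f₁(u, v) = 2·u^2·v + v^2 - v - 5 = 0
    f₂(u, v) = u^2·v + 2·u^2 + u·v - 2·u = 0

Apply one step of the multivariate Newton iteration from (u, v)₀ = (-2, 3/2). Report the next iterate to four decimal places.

(-0.8884, 2.0589)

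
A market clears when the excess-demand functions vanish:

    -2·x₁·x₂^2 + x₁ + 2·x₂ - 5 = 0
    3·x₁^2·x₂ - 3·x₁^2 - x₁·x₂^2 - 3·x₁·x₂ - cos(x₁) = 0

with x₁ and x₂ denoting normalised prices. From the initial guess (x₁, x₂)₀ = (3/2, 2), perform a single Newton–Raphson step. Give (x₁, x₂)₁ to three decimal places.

At (3/2, 2): F = (-11.500, -8.32074).
Jacobian J = [[-2·x₂^2 + 1, -4·x₁·x₂ + 2], [6·x₁·x₂ - 6·x₁ - x₂^2 - 3·x₂ + sin(x₁), 3·x₁^2 - 2·x₁·x₂ - 3·x₁]].
At the point, J = [[-7.000, -10.000], [-0.00251, -3.750]] (det J = 26.22495).
Solving J·Δ = −F gives Δ = (1.528, -2.220).
Then the next iterate is (x₁, x₂)₁ = (3.028, -0.220).

(3.028, -0.220)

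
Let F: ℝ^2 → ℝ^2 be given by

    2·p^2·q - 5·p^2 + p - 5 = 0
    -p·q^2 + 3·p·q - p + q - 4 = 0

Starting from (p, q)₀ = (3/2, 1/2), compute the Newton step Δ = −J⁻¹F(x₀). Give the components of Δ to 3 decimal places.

(-0.796, 0.831)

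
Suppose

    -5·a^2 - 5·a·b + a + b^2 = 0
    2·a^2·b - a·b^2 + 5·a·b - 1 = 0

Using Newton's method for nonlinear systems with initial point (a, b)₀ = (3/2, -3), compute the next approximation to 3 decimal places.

(1.088, -1.419)

At (3/2, -3): F = (21.750, -50.500).
Jacobian J = [[-10·a - 5·b + 1, -5·a + 2·b], [4·a·b - b^2 + 5·b, 2·a^2 - 2·a·b + 5·a]].
At the point, J = [[1.000, -13.500], [-42.000, 21.000]] (det J = -546.000).
Solving J·Δ = −F gives Δ = (-0.412, 1.581).
Then the next iterate is (a, b)₁ = (1.088, -1.419).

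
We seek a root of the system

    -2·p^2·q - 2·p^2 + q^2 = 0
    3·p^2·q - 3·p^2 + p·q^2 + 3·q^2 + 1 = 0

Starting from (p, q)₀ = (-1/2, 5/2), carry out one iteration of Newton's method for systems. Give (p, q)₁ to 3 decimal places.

At (-1/2, 5/2): F = (4.500, 17.750).
Jacobian J = [[-4·p·q - 4·p, -2·p^2 + 2·q], [6·p·q - 6·p + q^2, 3·p^2 + 2·p·q + 6·q]].
At the point, J = [[7.000, 4.500], [1.750, 13.250]] (det J = 84.875).
Solving J·Δ = −F gives Δ = (0.239, -1.371).
Then the next iterate is (p, q)₁ = (-0.261, 1.129).

(-0.261, 1.129)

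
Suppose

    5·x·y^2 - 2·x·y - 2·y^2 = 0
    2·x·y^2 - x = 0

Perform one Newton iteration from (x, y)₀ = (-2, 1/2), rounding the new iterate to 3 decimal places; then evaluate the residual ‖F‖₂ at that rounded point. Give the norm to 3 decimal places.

0.432

At (-2, 1/2): F = (-1.000, 1.000).
Jacobian J = [[5·y^2 - 2·y, 10·x·y - 2·x - 4·y], [2·y^2 - 1, 4·x·y]].
At the point, J = [[0.250, -8.000], [-0.500, -4.000]] (det J = -5.000).
Solving J·Δ = −F gives Δ = (2.400, -0.050).
Then the next iterate is (x, y)₁ = (0.400, 0.450).
Re-evaluating at (0.400, 0.450): F = (-0.360, -0.238), so ‖F‖₂ = 0.432.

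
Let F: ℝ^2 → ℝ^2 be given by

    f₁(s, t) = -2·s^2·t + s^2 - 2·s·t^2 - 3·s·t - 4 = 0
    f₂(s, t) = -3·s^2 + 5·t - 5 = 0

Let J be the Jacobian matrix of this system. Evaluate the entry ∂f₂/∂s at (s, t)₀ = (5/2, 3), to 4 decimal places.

∂f₂/∂s = -6·s.
At (5/2, 3) this is -15.0000.

-15.0000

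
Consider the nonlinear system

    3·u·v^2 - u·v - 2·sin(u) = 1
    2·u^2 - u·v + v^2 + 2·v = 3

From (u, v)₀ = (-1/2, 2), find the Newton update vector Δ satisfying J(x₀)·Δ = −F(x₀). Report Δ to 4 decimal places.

(-0.0944, -1.0581)

At (-1/2, 2): F = (-5.041149, 6.5000).
Jacobian J = [[3·v^2 - v - 2·cos(u), 6·u·v - u], [4·u - v, -u + 2·v + 2]].
At the point, J = [[8.244835, -5.5000], [-4.0000, 6.5000]] (det J = 31.591427).
Solving J·Δ = −F gives Δ = (-0.0944, -1.0581).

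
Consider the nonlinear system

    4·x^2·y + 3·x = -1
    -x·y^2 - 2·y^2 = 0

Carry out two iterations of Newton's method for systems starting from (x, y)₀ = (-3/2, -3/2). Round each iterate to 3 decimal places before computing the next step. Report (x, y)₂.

(-0.707, -0.057)

At (-3/2, -3/2): F = (-17.000, -1.125).
Jacobian J = [[8·x·y + 3, 4·x^2], [-y^2, -2·x·y - 4·y]].
At the point, J = [[21.000, 9.000], [-2.250, 1.500]] (det J = 51.750).
Solving J·Δ = −F gives Δ = (0.297, 1.196).
Then the next iterate is (x, y)₁ = (-1.203, -0.304).
Round to (-1.203, -0.304) and repeat: F = (-4.36881, -0.07366), J = [[5.92570, 5.78884], [-0.09242, 0.48458]].
Δ = (0.496, 0.247), so (x, y)₂ = (-0.707, -0.057).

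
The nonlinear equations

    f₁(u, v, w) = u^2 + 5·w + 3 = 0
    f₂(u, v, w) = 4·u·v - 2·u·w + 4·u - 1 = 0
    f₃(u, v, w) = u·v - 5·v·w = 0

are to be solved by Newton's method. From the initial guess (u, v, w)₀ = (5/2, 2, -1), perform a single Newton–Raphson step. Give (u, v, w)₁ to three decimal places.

(0.194, 2.556, 0.456)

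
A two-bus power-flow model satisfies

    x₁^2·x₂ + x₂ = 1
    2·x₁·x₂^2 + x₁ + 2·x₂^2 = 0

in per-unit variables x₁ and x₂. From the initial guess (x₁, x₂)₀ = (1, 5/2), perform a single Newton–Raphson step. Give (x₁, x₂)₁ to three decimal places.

(0.616, 1.459)

At (1, 5/2): F = (4.000, 26.000).
Jacobian J = [[2·x₁·x₂, x₁^2 + 1], [2·x₂^2 + 1, 4·x₁·x₂ + 4·x₂]].
At the point, J = [[5.000, 2.000], [13.500, 20.000]] (det J = 73.000).
Solving J·Δ = −F gives Δ = (-0.384, -1.041).
Then the next iterate is (x₁, x₂)₁ = (0.616, 1.459).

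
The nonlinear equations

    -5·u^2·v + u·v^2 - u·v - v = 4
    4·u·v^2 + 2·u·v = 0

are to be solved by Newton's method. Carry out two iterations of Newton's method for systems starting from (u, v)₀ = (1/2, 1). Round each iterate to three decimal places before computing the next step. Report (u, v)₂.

At (1/2, 1): F = (-6.250, 3.000).
Jacobian J = [[-10·u·v + v^2 - v, -5·u^2 + 2·u·v - u - 1], [4·v^2 + 2·v, 8·u·v + 2·u]].
At the point, J = [[-5.000, -1.750], [6.000, 5.000]] (det J = -14.500).
Solving J·Δ = −F gives Δ = (-1.793, 1.552).
Then the next iterate is (u, v)₁ = (-1.293, 2.552).
Round to (-1.293, 2.552) and repeat: F = (-33.00598, -40.28318), J = [[36.95806, -14.66572], [31.15482, -28.98389]].
Δ = (0.596, -0.750), so (u, v)₂ = (-0.697, 1.802).

(-0.697, 1.802)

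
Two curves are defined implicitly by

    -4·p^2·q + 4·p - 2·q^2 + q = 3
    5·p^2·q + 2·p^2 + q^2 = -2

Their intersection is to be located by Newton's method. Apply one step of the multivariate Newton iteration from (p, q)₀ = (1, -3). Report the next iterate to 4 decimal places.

At (1, -3): F = (-8.0000, -2.0000).
Jacobian J = [[-8·p·q + 4, -4·p^2 - 4·q + 1], [10·p·q + 4·p, 5·p^2 + 2·q]].
At the point, J = [[28.0000, 9.0000], [-26.0000, -1.0000]] (det J = 206.0000).
Solving J·Δ = −F gives Δ = (-0.1262, 1.2816).
Then the next iterate is (p, q)₁ = (0.8738, -1.7184).

(0.8738, -1.7184)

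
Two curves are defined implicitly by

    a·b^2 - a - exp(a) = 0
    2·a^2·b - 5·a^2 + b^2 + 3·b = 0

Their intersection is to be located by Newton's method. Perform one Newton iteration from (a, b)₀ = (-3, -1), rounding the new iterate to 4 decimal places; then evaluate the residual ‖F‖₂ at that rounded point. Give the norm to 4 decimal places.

At (-3, -1): F = (-0.049787, -65.0000).
Jacobian J = [[b^2 - exp(a) - 1, 2·a·b], [4·a·b - 10·a, 2·a^2 + 2·b + 3]].
At the point, J = [[-0.049787, 6.0000], [42.0000, 19.0000]] (det J = -252.945954).
Solving J·Δ = −F gives Δ = (1.5381, 0.0211).
Then the next iterate is (a, b)₁ = (-1.4619, -0.9789).
Re-evaluating at (-1.4619, -0.9789): F = (-0.170754, -16.848328), so ‖F‖₂ = 16.8492.

16.8492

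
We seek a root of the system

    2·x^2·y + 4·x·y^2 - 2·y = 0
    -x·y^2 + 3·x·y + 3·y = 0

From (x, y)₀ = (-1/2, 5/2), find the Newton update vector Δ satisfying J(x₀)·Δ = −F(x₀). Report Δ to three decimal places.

At (-1/2, 5/2): F = (-16.250, 6.875).
Jacobian J = [[4·x·y + 4·y^2, 2·x^2 + 8·x·y - 2], [-y^2 + 3·y, -2·x·y + 3·x + 3]].
At the point, J = [[20.000, -11.500], [1.250, 4.000]] (det J = 94.375).
Solving J·Δ = −F gives Δ = (-0.149, -1.672).

(-0.149, -1.672)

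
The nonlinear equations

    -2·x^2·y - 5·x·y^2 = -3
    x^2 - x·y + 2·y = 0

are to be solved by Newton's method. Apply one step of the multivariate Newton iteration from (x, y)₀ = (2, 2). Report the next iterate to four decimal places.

(0.0000, 2.3958)

At (2, 2): F = (-53.0000, 4.0000).
Jacobian J = [[-4·x·y - 5·y^2, -2·x^2 - 10·x·y], [2·x - y, -x + 2]].
At the point, J = [[-36.0000, -48.0000], [2.0000, 0.0000]] (det J = 96.0000).
Solving J·Δ = −F gives Δ = (-2.0000, 0.3958).
Then the next iterate is (x, y)₁ = (0.0000, 2.3958).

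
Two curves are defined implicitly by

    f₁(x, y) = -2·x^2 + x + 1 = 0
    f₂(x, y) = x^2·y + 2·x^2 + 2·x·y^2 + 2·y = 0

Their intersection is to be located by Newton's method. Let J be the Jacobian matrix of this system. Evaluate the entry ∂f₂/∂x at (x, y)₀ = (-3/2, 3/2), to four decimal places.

∂f₂/∂x = 2·x·y + 4·x + 2·y^2.
At (-3/2, 3/2) this is -6.0000.

-6.0000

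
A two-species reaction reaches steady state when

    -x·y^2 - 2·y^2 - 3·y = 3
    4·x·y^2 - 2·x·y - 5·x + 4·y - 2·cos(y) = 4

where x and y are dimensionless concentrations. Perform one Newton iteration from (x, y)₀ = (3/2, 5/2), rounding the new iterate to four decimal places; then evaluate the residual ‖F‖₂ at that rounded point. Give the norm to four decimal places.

29.4816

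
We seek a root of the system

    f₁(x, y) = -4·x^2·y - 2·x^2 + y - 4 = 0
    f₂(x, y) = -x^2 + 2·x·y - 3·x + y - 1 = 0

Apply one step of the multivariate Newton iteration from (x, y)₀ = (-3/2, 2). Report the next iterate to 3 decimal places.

(-0.536, 2.554)

At (-3/2, 2): F = (-24.500, -2.750).
Jacobian J = [[-8·x·y - 4·x, -4·x^2 + 1], [-2·x + 2·y - 3, 2·x + 1]].
At the point, J = [[30.000, -8.000], [4.000, -2.000]] (det J = -28.000).
Solving J·Δ = −F gives Δ = (0.964, 0.554).
Then the next iterate is (x, y)₁ = (-0.536, 2.554).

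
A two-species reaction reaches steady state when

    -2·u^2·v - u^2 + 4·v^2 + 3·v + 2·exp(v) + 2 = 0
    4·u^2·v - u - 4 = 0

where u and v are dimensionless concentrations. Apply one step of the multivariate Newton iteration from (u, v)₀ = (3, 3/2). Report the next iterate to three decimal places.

(2.352, 0.825)

At (3, 3/2): F = (-11.53662, 47.000).
Jacobian J = [[-4·u·v - 2·u, -2·u^2 + 8·v + 2·exp(v) + 3], [8·u·v - 1, 4·u^2]].
At the point, J = [[-24.000, 5.96338], [35.000, 36.000]] (det J = -1072.71823).
Solving J·Δ = −F gives Δ = (-0.648, -0.675).
Then the next iterate is (u, v)₁ = (2.352, 0.825).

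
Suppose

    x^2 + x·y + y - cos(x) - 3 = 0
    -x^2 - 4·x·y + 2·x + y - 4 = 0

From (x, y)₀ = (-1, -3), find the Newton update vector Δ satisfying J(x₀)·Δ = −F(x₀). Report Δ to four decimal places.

(-0.4349, 5.7916)

At (-1, -3): F = (-2.540302, -22.0000).
Jacobian J = [[2·x + y + sin(x), x + 1], [-2·x - 4·y + 2, -4·x + 1]].
At the point, J = [[-5.841471, 0.0000], [16.0000, 5.0000]] (det J = -29.207355).
Solving J·Δ = −F gives Δ = (-0.4349, 5.7916).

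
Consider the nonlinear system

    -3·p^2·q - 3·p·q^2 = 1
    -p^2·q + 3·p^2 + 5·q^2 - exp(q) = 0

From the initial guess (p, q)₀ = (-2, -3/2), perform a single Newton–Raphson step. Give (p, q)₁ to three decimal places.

At (-2, -3/2): F = (30.500, 29.02687).
Jacobian J = [[-6·p·q - 3·q^2, -3·p^2 - 6·p·q], [-2·p·q + 6·p, -p^2 + 10·q - exp(q)]].
At the point, J = [[-24.750, -30.000], [-18.000, -19.22313]] (det J = -64.22753).
Solving J·Δ = −F gives Δ = (4.430, -2.638).
Then the next iterate is (p, q)₁ = (2.430, -4.138).

(2.430, -4.138)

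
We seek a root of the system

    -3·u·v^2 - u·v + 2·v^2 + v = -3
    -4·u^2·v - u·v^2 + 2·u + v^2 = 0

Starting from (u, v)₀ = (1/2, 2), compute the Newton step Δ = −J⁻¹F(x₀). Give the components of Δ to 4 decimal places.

(-0.3182, -4.1818)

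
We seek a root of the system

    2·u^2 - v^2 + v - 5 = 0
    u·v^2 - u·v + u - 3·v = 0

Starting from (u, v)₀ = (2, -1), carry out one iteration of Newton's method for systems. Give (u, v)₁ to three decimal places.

At (2, -1): F = (1.000, 9.000).
Jacobian J = [[4·u, -2·v + 1], [v^2 - v + 1, 2·u·v - u - 3]].
At the point, J = [[8.000, 3.000], [3.000, -9.000]] (det J = -81.000).
Solving J·Δ = −F gives Δ = (-0.444, 0.852).
Then the next iterate is (u, v)₁ = (1.556, -0.148).

(1.556, -0.148)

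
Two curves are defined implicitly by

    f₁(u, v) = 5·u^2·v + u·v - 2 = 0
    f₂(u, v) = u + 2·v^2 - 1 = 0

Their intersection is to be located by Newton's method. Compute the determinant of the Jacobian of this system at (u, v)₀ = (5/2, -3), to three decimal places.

902.250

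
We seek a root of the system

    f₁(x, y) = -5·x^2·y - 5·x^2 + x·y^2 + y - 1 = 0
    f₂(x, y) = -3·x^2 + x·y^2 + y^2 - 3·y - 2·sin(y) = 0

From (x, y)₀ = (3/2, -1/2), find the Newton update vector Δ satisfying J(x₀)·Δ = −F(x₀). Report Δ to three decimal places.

(0.117, -0.647)

At (3/2, -1/2): F = (-6.750, -3.66615).
Jacobian J = [[-10·x·y - 10·x + y^2, -5·x^2 + 2·x·y + 1], [-6·x + y^2, 2·x·y + 2·y - 2·cos(y) - 3]].
At the point, J = [[-7.250, -11.750], [-8.750, -7.25517]] (det J = -50.21255).
Solving J·Δ = −F gives Δ = (0.117, -0.647).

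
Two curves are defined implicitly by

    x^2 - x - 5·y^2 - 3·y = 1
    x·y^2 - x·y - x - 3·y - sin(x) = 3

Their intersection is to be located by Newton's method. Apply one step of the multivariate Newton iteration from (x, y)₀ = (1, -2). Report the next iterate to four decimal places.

At (1, -2): F = (-15.0000, 7.158529).
Jacobian J = [[2·x - 1, -10·y - 3], [y^2 - y - cos(x) - 1, 2·x·y - x - 3]].
At the point, J = [[1.0000, 17.0000], [4.459698, -8.0000]] (det J = -83.814861).
Solving J·Δ = −F gives Δ = (-0.0202, 0.8835).
Then the next iterate is (x, y)₁ = (0.9798, -1.1165).

(0.9798, -1.1165)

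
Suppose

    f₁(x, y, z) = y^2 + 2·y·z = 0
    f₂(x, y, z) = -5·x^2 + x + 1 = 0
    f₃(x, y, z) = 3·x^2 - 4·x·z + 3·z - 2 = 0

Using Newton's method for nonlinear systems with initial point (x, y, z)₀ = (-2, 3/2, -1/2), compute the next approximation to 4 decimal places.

(-1.0000, 0.3750, 0.0000)

At (-2, 3/2, -1/2): F = (0.7500, -21.0000, 4.5000).
Jacobian J = [[0, 2·y + 2·z, 2·y], [-10·x + 1, 0, 0], [6·x - 4·z, 0, -4·x + 3]].
At the point, J = [[0.0000, 2.0000, 3.0000], [21.0000, 0.0000, 0.0000], [-10.0000, 0.0000, 11.0000]] (det J = -462.0000).
Solving J·Δ = −F gives Δ = (1.0000, -1.1250, 0.5000).
Then the next iterate is (x, y, z)₁ = (-1.0000, 0.3750, 0.0000).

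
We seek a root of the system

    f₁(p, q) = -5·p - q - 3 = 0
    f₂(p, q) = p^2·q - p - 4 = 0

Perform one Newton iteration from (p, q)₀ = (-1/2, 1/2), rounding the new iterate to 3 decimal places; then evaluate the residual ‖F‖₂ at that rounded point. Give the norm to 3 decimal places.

17.950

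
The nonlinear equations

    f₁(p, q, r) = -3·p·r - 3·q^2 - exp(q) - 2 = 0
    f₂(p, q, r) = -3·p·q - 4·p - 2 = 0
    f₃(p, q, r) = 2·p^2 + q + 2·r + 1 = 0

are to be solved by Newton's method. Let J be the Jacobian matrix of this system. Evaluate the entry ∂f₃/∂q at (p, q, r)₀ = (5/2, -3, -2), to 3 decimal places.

∂f₃/∂q = 1.
At (5/2, -3, -2) this is 1.000.

1.000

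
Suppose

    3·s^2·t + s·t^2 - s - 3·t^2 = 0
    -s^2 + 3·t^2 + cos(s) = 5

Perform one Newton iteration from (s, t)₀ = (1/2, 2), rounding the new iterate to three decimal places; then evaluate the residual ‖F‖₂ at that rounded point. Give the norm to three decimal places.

At (1/2, 2): F = (-9.000, 7.62758).
Jacobian J = [[6·s·t + t^2 - 1, 3·s^2 + 2·s·t - 6·t], [-2·s - sin(s), 6·t]].
At the point, J = [[9.000, -9.250], [-1.47943, 12.000]] (det J = 94.31531).
Solving J·Δ = −F gives Δ = (0.397, -0.587).
Then the next iterate is (s, t)₁ = (0.897, 1.413).
Re-evaluating at (0.897, 1.413): F = (-1.68505, 0.80906), so ‖F‖₂ = 1.869.

1.869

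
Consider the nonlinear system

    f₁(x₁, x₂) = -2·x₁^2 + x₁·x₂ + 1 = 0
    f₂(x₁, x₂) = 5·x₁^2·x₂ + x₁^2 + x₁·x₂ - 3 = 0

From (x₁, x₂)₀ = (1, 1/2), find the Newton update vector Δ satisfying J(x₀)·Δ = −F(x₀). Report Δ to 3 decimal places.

(-0.140, 0.009)

At (1, 1/2): F = (-0.500, 1.000).
Jacobian J = [[-4·x₁ + x₂, x₁], [10·x₁·x₂ + 2·x₁ + x₂, 5·x₁^2 + x₁]].
At the point, J = [[-3.500, 1.000], [7.500, 6.000]] (det J = -28.500).
Solving J·Δ = −F gives Δ = (-0.140, 0.009).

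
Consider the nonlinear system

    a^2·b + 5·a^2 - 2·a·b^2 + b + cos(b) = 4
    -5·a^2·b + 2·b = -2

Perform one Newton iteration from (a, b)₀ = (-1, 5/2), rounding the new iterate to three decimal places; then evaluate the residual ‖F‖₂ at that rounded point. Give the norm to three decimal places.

At (-1, 5/2): F = (17.69886, -5.500).
Jacobian J = [[2·a·b + 10·a - 2·b^2, a^2 - 4·a·b - sin(b) + 1], [-10·a·b, -5·a^2 + 2]].
At the point, J = [[-27.500, 11.40153], [25.000, -3.000]] (det J = -202.53820).
Solving J·Δ = −F gives Δ = (0.047, -1.438).
Then the next iterate is (a, b)₁ = (-0.953, 1.062).
Re-evaluating at (-0.953, 1.062): F = (5.20436, -0.69859), so ‖F‖₂ = 5.251.

5.251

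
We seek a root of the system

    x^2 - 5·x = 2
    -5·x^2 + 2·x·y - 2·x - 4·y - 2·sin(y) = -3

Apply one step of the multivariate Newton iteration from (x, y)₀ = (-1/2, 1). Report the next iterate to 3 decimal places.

At (-1/2, 1): F = (0.750, -3.93294).
Jacobian J = [[2·x - 5, 0], [-10·x + 2·y - 2, 2·x - 2·cos(y) - 4]].
At the point, J = [[-6.000, 0.000], [5.000, -6.08060]] (det J = 36.48363).
Solving J·Δ = −F gives Δ = (0.125, -0.544).
Then the next iterate is (x, y)₁ = (-0.375, 0.456).

(-0.375, 0.456)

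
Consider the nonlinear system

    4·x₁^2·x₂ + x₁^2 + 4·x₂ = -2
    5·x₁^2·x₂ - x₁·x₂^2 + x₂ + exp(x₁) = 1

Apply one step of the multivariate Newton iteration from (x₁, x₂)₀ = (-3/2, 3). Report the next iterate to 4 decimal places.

At (-3/2, 3): F = (43.2500, 49.473130).
Jacobian J = [[8·x₁·x₂ + 2·x₁, 4·x₁^2 + 4], [10·x₁·x₂ - x₂^2 + exp(x₁), 5·x₁^2 - 2·x₁·x₂ + 1]].
At the point, J = [[-39.0000, 13.0000], [-53.776870, 21.2500]] (det J = -129.650692).
Solving J·Δ = −F gives Δ = (2.1281, 3.0574).
Then the next iterate is (x₁, x₂)₁ = (0.6281, 6.0574).

(0.6281, 6.0574)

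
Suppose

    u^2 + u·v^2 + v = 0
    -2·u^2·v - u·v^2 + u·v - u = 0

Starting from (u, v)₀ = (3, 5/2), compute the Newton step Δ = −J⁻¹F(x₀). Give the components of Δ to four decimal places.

At (3, 5/2): F = (30.2500, -59.2500).
Jacobian J = [[2·u + v^2, 2·u·v + 1], [-4·u·v - v^2 + v - 1, -2·u^2 - 2·u·v + u]].
At the point, J = [[12.2500, 16.0000], [-34.7500, -30.0000]] (det J = 188.5000).
Solving J·Δ = −F gives Δ = (-0.2149, -1.7261).

(-0.2149, -1.7261)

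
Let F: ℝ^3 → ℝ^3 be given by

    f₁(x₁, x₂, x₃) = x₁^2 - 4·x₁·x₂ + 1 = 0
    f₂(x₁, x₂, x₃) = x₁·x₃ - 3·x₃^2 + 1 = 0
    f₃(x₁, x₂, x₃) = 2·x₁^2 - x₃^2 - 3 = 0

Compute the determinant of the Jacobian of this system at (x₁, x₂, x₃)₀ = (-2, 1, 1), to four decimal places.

528.0000

J = [[2·x₁ - 4·x₂, -4·x₁, 0], [x₃, 0, x₁ - 6·x₃], [4·x₁, 0, -2·x₃]].
At the point, J = [[-8.0000, 8.0000, 0.0000], [1.0000, 0.0000, -8.0000], [-8.0000, 0.0000, -2.0000]].
det J = 528.0000.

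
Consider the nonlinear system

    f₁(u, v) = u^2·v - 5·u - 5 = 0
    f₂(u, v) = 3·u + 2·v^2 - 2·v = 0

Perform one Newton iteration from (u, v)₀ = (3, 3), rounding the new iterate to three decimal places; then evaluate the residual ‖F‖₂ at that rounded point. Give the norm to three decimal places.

20.165

At (3, 3): F = (7.000, 21.000).
Jacobian J = [[2·u·v - 5, u^2], [3, 4·v - 2]].
At the point, J = [[13.000, 9.000], [3.000, 10.000]] (det J = 103.000).
Solving J·Δ = −F gives Δ = (1.155, -2.447).
Then the next iterate is (u, v)₁ = (4.155, 0.553).
Re-evaluating at (4.155, 0.553): F = (-16.22799, 11.97062), so ‖F‖₂ = 20.165.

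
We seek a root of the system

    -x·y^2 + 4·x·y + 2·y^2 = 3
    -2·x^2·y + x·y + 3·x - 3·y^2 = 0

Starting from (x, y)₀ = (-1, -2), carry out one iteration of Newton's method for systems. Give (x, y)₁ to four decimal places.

At (-1, -2): F = (17.0000, -9.0000).
Jacobian J = [[-y^2 + 4·y, -2·x·y + 4·x + 4·y], [-4·x·y + y + 3, -2·x^2 + x - 6·y]].
At the point, J = [[-12.0000, -16.0000], [-7.0000, 9.0000]] (det J = -220.0000).
Solving J·Δ = −F gives Δ = (0.0409, 1.0318).
Then the next iterate is (x, y)₁ = (-0.9591, -0.9682).

(-0.9591, -0.9682)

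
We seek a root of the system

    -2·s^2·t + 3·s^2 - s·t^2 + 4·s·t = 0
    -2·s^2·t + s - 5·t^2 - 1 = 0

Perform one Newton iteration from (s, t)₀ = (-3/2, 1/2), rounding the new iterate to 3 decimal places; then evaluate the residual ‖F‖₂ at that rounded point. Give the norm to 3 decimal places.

2.086

At (-3/2, 1/2): F = (1.875, -6.000).
Jacobian J = [[-4·s·t + 6·s - t^2 + 4·t, -2·s^2 - 2·s·t + 4·s], [-4·s·t + 1, -2·s^2 - 10·t]].
At the point, J = [[-4.250, -9.000], [4.000, -9.500]] (det J = 76.375).
Solving J·Δ = −F gives Δ = (0.940, -0.236).
Then the next iterate is (s, t)₁ = (-0.560, 0.264).
Re-evaluating at (-0.560, 0.264): F = (0.22289, -2.07406), so ‖F‖₂ = 2.086.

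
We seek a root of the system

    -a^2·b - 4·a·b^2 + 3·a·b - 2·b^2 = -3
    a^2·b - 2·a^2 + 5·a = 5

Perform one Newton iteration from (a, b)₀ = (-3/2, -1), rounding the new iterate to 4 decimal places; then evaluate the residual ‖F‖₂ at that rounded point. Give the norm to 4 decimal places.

5.9787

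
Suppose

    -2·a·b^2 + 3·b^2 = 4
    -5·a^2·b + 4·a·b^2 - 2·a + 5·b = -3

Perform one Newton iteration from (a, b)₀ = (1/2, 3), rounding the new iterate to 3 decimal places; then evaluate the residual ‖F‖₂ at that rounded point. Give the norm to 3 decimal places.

10.785

At (1/2, 3): F = (14.000, 31.250).
Jacobian J = [[-2·b^2, -4·a·b + 6·b], [-10·a·b + 4·b^2 - 2, -5·a^2 + 8·a·b + 5]].
At the point, J = [[-18.000, 12.000], [19.000, 15.750]] (det J = -511.500).
Solving J·Δ = −F gives Δ = (-0.302, -1.620).
Then the next iterate is (a, b)₁ = (0.198, 1.380).
Re-evaluating at (0.198, 1.380): F = (0.95906, 10.74178), so ‖F‖₂ = 10.785.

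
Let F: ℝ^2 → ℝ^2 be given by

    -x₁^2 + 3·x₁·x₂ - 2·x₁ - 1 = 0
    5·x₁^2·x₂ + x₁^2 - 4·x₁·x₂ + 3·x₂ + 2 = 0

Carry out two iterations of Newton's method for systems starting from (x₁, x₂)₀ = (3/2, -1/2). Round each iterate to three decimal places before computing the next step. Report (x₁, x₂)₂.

At (3/2, -1/2): F = (-8.500, 0.125).
Jacobian J = [[-2·x₁ + 3·x₂ - 2, 3·x₁], [10·x₁·x₂ + 2·x₁ - 4·x₂, 5·x₁^2 - 4·x₁ + 3]].
At the point, J = [[-6.500, 4.500], [-2.500, 8.250]] (det J = -42.375).
Solving J·Δ = −F gives Δ = (-1.668, -0.521).
Then the next iterate is (x₁, x₂)₁ = (-0.168, -1.021).
Round to (-0.168, -1.021) and repeat: F = (-0.17764, -1.86497), J = [[-4.727, -0.504], [5.46328, 3.81312]].
Δ = (-0.106, 0.641), so (x₁, x₂)₂ = (-0.274, -0.380).

(-0.274, -0.380)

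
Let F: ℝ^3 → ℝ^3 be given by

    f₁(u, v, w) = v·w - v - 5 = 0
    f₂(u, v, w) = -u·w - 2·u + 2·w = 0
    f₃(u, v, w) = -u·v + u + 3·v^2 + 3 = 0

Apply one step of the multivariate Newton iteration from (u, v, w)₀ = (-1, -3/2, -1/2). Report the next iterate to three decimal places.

At (-1, -3/2, -1/2): F = (-2.750, 0.500, 7.250).
Jacobian J = [[0, w - 1, v], [-w - 2, 0, -u + 2], [-v + 1, -u + 6·v, 0]].
At the point, J = [[0.000, -1.500, -1.500], [-1.500, 0.000, 3.000], [2.500, -8.000, 0.000]] (det J = -29.250).
Solving J·Δ = −F gives Δ = (-3.167, -0.083, -1.750).
Then the next iterate is (u, v, w)₁ = (-4.167, -1.583, -2.250).

(-4.167, -1.583, -2.250)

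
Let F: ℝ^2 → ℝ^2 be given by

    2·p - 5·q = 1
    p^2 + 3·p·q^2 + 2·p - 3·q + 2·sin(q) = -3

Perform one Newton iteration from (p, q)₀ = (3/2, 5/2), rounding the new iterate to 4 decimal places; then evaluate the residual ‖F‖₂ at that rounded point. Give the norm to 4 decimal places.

At (3/2, 5/2): F = (-10.5000, 30.071944).
Jacobian J = [[2, -5], [2·p + 3·q^2 + 2, 6·p·q + 2·cos(q) - 3]].
At the point, J = [[2.0000, -5.0000], [23.7500, 17.897713]] (det J = 154.545426).
Solving J·Δ = −F gives Δ = (0.2431, -2.0028).
Then the next iterate is (p, q)₁ = (1.7431, 0.4972).
Re-evaluating at (1.7431, 0.4972): F = (0.0002, 10.279654), so ‖F‖₂ = 10.2797.

10.2797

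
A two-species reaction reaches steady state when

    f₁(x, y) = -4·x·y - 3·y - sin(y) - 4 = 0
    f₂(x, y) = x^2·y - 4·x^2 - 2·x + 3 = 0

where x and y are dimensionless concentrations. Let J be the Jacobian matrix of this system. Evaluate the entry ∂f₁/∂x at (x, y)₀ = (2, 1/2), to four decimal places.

-2.0000

∂f₁/∂x = -4·y.
At (2, 1/2) this is -2.0000.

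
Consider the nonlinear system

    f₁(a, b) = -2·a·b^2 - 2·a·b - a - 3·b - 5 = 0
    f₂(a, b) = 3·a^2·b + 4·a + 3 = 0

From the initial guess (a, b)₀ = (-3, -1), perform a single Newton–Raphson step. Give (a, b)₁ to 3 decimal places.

(-1.263, -1.082)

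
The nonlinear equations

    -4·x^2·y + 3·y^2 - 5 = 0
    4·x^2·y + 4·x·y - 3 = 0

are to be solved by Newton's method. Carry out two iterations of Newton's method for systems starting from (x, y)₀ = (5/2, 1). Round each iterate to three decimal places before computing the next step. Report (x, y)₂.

At (5/2, 1): F = (-27.000, 32.000).
Jacobian J = [[-8·x·y, -4·x^2 + 6·y], [8·x·y + 4·y, 4·x^2 + 4·x]].
At the point, J = [[-20.000, -19.000], [24.000, 35.000]] (det J = -244.000).
Solving J·Δ = −F gives Δ = (-1.381, 0.033).
Then the next iterate is (x, y)₁ = (1.119, 1.033).
Round to (1.119, 1.033) and repeat: F = (-6.97266, 6.79764), J = [[-9.24742, 1.18936], [13.37942, 9.48464]].
Δ = (-0.716, 0.294), so (x, y)₂ = (0.403, 1.327).

(0.403, 1.327)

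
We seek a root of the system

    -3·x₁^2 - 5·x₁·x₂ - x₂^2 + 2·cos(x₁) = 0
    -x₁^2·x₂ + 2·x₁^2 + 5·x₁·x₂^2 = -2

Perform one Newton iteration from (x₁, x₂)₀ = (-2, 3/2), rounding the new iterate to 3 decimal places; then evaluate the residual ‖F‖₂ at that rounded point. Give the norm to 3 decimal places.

At (-2, 3/2): F = (-0.08229, -18.500).
Jacobian J = [[-6·x₁ - 5·x₂ - 2·sin(x₁), -5·x₁ - 2·x₂], [-2·x₁·x₂ + 4·x₁ + 5·x₂^2, -x₁^2 + 10·x₁·x₂]].
At the point, J = [[6.31859, 7.000], [9.250, -34.000]] (det J = -279.58223).
Solving J·Δ = −F gives Δ = (0.473, -0.415).
Then the next iterate is (x₁, x₂)₁ = (-1.527, 1.085).
Re-evaluating at (-1.527, 1.085): F = (0.19913, -4.85458), so ‖F‖₂ = 4.859.

4.859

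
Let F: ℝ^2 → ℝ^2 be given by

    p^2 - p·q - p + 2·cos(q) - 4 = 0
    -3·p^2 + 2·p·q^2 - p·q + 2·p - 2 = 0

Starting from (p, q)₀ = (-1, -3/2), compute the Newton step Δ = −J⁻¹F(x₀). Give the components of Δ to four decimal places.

At (-1, -3/2): F = (-3.358526, -13.0000).
Jacobian J = [[2·p - q - 1, -p - 2·sin(q)], [-6·p + 2·q^2 - q + 2, 4·p·q - p]].
At the point, J = [[-1.5000, 2.994990], [14.0000, 7.0000]] (det J = -52.429860).
Solving J·Δ = −F gives Δ = (0.2942, 1.2687).

(0.2942, 1.2687)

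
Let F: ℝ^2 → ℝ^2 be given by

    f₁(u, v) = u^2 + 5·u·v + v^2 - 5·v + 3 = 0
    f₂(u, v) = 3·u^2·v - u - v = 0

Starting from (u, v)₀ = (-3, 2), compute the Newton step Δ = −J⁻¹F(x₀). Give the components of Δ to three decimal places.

At (-3, 2): F = (-24.000, 55.000).
Jacobian J = [[2·u + 5·v, 5·u + 2·v - 5], [6·u·v - 1, 3·u^2 - 1]].
At the point, J = [[4.000, -16.000], [-37.000, 26.000]] (det J = -488.000).
Solving J·Δ = −F gives Δ = (0.525, -1.369).

(0.525, -1.369)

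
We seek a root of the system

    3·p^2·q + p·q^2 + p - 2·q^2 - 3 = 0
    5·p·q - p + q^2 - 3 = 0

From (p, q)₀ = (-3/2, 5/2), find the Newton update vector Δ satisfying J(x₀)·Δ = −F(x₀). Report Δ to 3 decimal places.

(0.784, -1.995)

At (-3/2, 5/2): F = (-9.500, -14.000).
Jacobian J = [[6·p·q + q^2 + 1, 3·p^2 + 2·p·q - 4·q], [5·q - 1, 5·p + 2·q]].
At the point, J = [[-15.250, -10.750], [11.500, -2.500]] (det J = 161.750).
Solving J·Δ = −F gives Δ = (0.784, -1.995).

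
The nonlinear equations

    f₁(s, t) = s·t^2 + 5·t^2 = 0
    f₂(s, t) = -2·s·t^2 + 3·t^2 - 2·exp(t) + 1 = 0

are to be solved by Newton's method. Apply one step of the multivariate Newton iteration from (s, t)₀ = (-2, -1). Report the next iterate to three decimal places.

(-2.023, -0.504)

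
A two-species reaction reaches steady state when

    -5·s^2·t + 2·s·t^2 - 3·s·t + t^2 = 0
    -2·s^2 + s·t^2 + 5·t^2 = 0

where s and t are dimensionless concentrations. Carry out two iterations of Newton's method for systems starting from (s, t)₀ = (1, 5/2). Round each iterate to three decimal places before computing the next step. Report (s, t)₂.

(0.278, 0.709)

At (1, 5/2): F = (-1.250, 35.500).
Jacobian J = [[-10·s·t + 2·t^2 - 3·t, -5·s^2 + 4·s·t - 3·s + 2·t], [-4·s + t^2, 2·s·t + 10·t]].
At the point, J = [[-20.000, 7.000], [2.250, 30.000]] (det J = -615.750).
Solving J·Δ = −F gives Δ = (-0.464, -1.148).
Then the next iterate is (s, t)₁ = (0.536, 1.352).
Round to (0.536, 1.352) and repeat: F = (-0.32872, 9.54468), J = [[-7.64691, 2.55821], [-0.31610, 14.96934]].
Δ = (-0.258, -0.643), so (s, t)₂ = (0.278, 0.709).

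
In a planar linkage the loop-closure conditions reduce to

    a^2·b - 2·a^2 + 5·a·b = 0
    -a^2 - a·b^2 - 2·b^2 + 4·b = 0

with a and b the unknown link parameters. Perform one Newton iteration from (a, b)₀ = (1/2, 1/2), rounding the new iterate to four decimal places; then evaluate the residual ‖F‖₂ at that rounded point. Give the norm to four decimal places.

1.3427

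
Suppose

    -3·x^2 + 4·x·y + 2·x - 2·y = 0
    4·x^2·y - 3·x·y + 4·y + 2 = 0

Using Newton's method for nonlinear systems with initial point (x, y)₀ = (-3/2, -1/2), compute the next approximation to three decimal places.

(-0.789, -0.419)

At (-3/2, -1/2): F = (-5.750, -6.750).
Jacobian J = [[-6·x + 4·y + 2, 4·x - 2], [8·x·y - 3·y, 4·x^2 - 3·x + 4]].
At the point, J = [[9.000, -8.000], [7.500, 17.500]] (det J = 217.500).
Solving J·Δ = −F gives Δ = (0.711, 0.081).
Then the next iterate is (x, y)₁ = (-0.789, -0.419).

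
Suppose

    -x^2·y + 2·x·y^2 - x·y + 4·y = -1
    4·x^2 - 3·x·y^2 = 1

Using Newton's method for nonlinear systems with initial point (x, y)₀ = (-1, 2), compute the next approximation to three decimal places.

At (-1, 2): F = (1.000, 15.000).
Jacobian J = [[-2·x·y + 2·y^2 - y, -x^2 + 4·x·y - x + 4], [8·x - 3·y^2, -6·x·y]].
At the point, J = [[10.000, -4.000], [-20.000, 12.000]] (det J = 40.000).
Solving J·Δ = −F gives Δ = (-1.800, -4.250).
Then the next iterate is (x, y)₁ = (-2.800, -2.250).

(-2.800, -2.250)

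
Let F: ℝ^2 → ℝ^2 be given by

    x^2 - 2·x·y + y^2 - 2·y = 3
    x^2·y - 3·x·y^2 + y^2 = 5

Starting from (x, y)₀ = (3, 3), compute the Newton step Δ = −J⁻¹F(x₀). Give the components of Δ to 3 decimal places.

(13.944, -4.500)

At (3, 3): F = (-9.000, -50.000).
Jacobian J = [[2·x - 2·y, -2·x + 2·y - 2], [2·x·y - 3·y^2, x^2 - 6·x·y + 2·y]].
At the point, J = [[0.000, -2.000], [-9.000, -39.000]] (det J = -18.000).
Solving J·Δ = −F gives Δ = (13.944, -4.500).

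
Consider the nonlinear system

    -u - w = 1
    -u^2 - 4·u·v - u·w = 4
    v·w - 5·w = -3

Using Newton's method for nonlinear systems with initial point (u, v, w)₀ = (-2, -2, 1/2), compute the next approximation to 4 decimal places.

(-1.5902, 0.2634, 0.5902)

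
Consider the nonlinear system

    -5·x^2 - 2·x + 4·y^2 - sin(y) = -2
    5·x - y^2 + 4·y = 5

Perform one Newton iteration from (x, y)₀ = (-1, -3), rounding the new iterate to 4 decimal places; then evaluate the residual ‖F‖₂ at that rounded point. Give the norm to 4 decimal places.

4.7201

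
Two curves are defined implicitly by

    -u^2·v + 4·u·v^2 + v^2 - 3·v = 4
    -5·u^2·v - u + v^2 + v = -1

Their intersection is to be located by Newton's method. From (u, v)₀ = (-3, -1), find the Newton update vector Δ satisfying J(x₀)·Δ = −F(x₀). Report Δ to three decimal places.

At (-3, -1): F = (-3.000, 49.000).
Jacobian J = [[-2·u·v + 4·v^2, -u^2 + 8·u·v + 2·v - 3], [-10·u·v - 1, -5·u^2 + 2·v + 1]].
At the point, J = [[-2.000, 10.000], [-31.000, -46.000]] (det J = 402.000).
Solving J·Δ = −F gives Δ = (0.876, 0.475).

(0.876, 0.475)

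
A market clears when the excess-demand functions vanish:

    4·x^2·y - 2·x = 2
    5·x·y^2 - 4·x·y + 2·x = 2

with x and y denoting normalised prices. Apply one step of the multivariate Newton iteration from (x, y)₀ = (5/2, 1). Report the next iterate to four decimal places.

At (5/2, 1): F = (18.0000, 5.5000).
Jacobian J = [[8·x·y - 2, 4·x^2], [5·y^2 - 4·y + 2, 10·x·y - 4·x]].
At the point, J = [[18.0000, 25.0000], [3.0000, 15.0000]] (det J = 195.0000).
Solving J·Δ = −F gives Δ = (-0.6795, -0.2308).
Then the next iterate is (x, y)₁ = (1.8205, 0.7692).

(1.8205, 0.7692)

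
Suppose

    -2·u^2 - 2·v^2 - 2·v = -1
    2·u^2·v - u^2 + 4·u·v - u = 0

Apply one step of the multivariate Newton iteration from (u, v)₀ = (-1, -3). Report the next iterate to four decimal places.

(-2.8889, -0.9444)

At (-1, -3): F = (-13.0000, 6.0000).
Jacobian J = [[-4·u, -4·v - 2], [4·u·v - 2·u + 4·v - 1, 2·u^2 + 4·u]].
At the point, J = [[4.0000, 10.0000], [1.0000, -2.0000]] (det J = -18.0000).
Solving J·Δ = −F gives Δ = (-1.8889, 2.0556).
Then the next iterate is (u, v)₁ = (-2.8889, -0.9444).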